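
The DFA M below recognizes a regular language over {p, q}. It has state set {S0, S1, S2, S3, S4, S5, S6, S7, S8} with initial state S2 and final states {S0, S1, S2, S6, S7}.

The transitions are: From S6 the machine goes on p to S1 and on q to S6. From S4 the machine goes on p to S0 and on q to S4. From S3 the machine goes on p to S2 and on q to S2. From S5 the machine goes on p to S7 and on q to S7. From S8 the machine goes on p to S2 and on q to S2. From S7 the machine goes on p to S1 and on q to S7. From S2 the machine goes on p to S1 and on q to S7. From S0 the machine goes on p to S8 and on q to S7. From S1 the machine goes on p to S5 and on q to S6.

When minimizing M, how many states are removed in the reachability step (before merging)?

4

Starting at S2 and following transitions, the reachable set is {S1, S2, S5, S6, S7}. That leaves S0, S3, S4, S8 unreachable — 4 in total.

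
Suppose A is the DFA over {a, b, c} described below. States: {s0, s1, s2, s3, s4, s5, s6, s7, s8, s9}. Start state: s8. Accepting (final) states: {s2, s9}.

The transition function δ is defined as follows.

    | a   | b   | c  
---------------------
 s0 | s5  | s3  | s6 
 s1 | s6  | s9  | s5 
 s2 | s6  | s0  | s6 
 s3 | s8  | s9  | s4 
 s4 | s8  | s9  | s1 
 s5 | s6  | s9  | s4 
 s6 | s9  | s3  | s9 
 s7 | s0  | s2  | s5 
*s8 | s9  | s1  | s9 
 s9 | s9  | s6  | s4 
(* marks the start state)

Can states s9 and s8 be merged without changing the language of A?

No

Reachable states from the start: {s1,s3,s4,s5,s6,s8,s9}. Unreachable: {s0,s2,s7} — drop them.
Start with accepting vs non-accepting: {s9} | {s1,s3,s4,s5,s6,s8}.
Refine {s1,s3,s4,s5,s6,s8} on symbol a: members go to different blocks, giving {s1,s3,s4,s5} and {s6,s8}.
Stable partition: {s9} | {s1,s3,s4,s5} | {s6,s8} — 3 equivalence classes.
s9 and s8 end up in different blocks, so they are distinguishable. For instance, the string 'ε' is accepted from only s9.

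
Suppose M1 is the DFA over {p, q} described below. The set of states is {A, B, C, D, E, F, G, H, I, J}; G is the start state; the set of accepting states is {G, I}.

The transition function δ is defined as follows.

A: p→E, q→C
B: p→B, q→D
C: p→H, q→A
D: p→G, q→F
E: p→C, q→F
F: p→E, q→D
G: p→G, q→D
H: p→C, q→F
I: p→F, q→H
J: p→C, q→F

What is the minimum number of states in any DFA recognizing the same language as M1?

5

States {B,I,J} cannot be reached from the start state, so discard them.
Initial partition by acceptance: {G} | {A,C,D,E,F,H}.
Refine {A,C,D,E,F,H} on symbol p: members go to different blocks, giving {A,C,E,F,H} and {D}.
Split {A,C,E,F,H} by δ(·,q) → {A,C,E,H} and {F}.
On input q, block {A,C,E,H} splits into {A,C} and {E,H}.
Stable partition: {G} | {A,C} | {D} | {F} | {E,H} — 5 equivalence classes.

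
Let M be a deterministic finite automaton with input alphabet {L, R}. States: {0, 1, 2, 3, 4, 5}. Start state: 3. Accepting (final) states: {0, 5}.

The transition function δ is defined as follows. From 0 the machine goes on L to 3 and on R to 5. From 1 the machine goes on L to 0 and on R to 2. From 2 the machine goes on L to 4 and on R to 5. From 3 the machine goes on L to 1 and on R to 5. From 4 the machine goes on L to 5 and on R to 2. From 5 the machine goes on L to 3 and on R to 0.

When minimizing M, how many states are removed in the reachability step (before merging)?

0

Exploring from 3, all states are eventually visited, so none are unreachable.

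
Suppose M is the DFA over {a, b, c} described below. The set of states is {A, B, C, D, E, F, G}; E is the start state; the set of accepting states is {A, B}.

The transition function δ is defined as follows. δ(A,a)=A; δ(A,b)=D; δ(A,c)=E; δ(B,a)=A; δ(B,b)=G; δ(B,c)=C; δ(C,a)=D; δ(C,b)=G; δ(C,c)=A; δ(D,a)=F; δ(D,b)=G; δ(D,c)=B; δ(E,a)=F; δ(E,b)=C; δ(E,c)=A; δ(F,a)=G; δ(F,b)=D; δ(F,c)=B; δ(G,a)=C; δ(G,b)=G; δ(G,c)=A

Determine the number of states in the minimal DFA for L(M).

Initial partition by acceptance: {A,B} | {C,D,E,F,G}.
The partition is now stable with 2 blocks: {A,B} | {C,D,E,F,G}.

2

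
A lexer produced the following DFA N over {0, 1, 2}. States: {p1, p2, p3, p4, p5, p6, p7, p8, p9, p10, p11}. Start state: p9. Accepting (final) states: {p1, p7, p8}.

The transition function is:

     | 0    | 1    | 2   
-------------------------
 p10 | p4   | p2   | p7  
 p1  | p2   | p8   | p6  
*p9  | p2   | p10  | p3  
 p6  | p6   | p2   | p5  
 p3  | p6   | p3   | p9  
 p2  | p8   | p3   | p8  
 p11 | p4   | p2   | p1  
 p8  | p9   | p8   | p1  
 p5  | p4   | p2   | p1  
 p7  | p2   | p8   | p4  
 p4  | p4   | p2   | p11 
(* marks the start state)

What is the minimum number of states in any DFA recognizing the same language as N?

7

All states are reachable from the start state.
Initial partition by acceptance: {p1,p7,p8} | {p2,p3,p4,p5,p6,p9,p10,p11}.
Split {p1,p7,p8} by δ(·,2) → {p1,p7} and {p8}.
On input 0, block {p2,p3,p4,p5,p6,p9,p10,p11} splits into {p3,p4,p5,p6,p9,p10,p11} and {p2}.
Split {p3,p4,p5,p6,p9,p10,p11} by δ(·,0) → {p3,p4,p5,p6,p10,p11} and {p9}.
Split {p3,p4,p5,p6,p10,p11} by δ(·,1) → {p4,p5,p6,p10,p11} and {p3}.
Refine {p4,p5,p6,p10,p11} on symbol 2: members go to different blocks, giving {p5,p10,p11} and {p4,p6}.
Stable partition: {p1,p7} | {p5,p10,p11} | {p8} | {p2} | {p9} | {p3} | {p4,p6} — 7 equivalence classes.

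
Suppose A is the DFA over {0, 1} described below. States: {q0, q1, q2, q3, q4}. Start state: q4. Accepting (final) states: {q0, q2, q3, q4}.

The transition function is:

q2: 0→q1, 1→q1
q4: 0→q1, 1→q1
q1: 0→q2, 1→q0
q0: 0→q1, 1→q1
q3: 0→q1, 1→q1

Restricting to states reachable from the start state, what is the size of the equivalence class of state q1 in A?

First remove the unreachable states {q3}; 4 states remain.
Initial partition by acceptance: {q0,q2,q4} | {q1}.
The partition is now stable with 2 blocks: {q0,q2,q4} | {q1}.
The equivalence class containing q1 is {q1}, of size 1.

1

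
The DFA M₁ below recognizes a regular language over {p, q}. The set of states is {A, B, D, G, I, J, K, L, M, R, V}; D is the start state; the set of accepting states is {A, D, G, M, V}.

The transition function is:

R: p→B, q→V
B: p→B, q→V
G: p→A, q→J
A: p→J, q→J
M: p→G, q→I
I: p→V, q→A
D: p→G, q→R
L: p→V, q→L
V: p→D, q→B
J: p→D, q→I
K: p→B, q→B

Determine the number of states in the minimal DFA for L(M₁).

7

Reachable states from the start: {A,B,D,G,I,J,R,V}. Unreachable: {K,L,M} — drop them.
Start with accepting vs non-accepting: {A,D,G,V} | {B,I,J,R}.
Split {A,D,G,V} by δ(·,p) → {D,G,V} and {A}.
Split {D,G,V} by δ(·,p) → {D,V} and {G}.
Refine {D,V} on symbol p: members go to different blocks, giving {V} and {D}.
Split {B,I,J,R} by δ(·,p) → {B,R} and {I} and {J}.
Stable partition: {V} | {B,R} | {A} | {G} | {D} | {I} | {J} — 7 equivalence classes.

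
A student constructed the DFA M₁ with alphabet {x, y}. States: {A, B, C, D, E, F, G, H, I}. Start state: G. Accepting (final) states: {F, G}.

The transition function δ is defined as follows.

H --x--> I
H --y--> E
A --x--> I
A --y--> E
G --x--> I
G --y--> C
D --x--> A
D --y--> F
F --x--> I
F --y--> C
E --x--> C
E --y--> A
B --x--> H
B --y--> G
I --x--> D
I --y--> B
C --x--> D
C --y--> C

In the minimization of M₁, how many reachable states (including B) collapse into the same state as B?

2

All states are reachable from the start state.
P0 = {F,G} | {A,B,C,D,E,H,I}.
On input y, block {A,B,C,D,E,H,I} splits into {A,C,E,H,I} and {B,D}.
Split {A,C,E,H,I} by δ(·,x) → {A,E,H} and {C,I}.
Split {C,I} by δ(·,y) → {C} and {I}.
Refine {A,E,H} on symbol x: members go to different blocks, giving {A,H} and {E}.
The partition is now stable with 6 blocks: {F,G} | {A,H} | {B,D} | {C} | {I} | {E}.
The equivalence class containing B is {B,D}, of size 2.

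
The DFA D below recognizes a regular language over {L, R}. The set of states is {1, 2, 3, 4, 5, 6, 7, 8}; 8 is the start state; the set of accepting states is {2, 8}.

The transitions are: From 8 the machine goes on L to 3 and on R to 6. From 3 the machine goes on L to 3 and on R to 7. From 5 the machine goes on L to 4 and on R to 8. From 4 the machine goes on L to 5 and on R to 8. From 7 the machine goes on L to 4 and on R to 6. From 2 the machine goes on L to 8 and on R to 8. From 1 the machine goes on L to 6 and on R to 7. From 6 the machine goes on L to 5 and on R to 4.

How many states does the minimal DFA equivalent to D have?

States {1,2} cannot be reached from the start state, so discard them.
P0 = {8} | {3,4,5,6,7}.
On input R, block {3,4,5,6,7} splits into {3,6,7} and {4,5}.
On input L, block {3,6,7} splits into {6,7} and {3}.
Split {6,7} by δ(·,R) → {6} and {7}.
No further refinement is possible. Final partition (5 blocks): {8} | {6} | {4,5} | {3} | {7}.

5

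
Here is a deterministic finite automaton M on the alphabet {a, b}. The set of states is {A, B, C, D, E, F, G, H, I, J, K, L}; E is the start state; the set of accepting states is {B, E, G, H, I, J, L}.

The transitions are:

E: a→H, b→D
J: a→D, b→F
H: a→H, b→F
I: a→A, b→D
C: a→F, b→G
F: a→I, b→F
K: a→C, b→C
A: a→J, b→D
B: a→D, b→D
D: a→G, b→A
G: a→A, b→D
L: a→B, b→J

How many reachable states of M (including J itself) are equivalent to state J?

First remove the unreachable states {B,C,K,L}; 8 states remain.
Initial partition by acceptance: {E,G,H,I,J} | {A,D,F}.
On input a, block {E,G,H,I,J} splits into {G,I,J} and {E,H}.
Stable partition: {G,I,J} | {A,D,F} | {E,H} — 3 equivalence classes.
State J belongs to the block {G,I,J}, which has 3 states.

3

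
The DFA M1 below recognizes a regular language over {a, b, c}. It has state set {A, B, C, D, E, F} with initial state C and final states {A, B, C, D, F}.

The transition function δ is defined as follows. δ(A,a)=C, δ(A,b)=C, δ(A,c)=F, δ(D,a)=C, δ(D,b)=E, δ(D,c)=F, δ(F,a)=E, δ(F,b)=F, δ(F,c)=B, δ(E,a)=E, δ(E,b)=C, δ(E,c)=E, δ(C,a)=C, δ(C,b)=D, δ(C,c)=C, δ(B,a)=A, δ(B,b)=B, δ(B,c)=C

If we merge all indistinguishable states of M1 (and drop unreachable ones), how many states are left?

Initial partition by acceptance: {A,B,C,D,F} | {E}.
Split {A,B,C,D,F} by δ(·,a) → {A,B,C,D} and {F}.
Split {A,B,C,D} by δ(·,b) → {A,B,C} and {D}.
Refine {A,B,C} on symbol b: members go to different blocks, giving {A,B} and {C}.
Refine {A,B} on symbol a: members go to different blocks, giving {A} and {B}.
No further refinement is possible. Final partition (6 blocks): {A} | {E} | {F} | {D} | {C} | {B}.

6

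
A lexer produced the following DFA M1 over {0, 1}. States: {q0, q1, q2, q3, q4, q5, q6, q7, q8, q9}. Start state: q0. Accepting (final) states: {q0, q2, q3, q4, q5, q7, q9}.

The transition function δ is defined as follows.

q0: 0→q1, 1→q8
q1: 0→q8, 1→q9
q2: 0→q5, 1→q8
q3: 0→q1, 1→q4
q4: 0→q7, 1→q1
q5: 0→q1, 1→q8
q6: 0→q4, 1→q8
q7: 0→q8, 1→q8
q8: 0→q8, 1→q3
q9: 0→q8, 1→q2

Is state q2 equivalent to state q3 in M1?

No

First remove the unreachable states {q6}; 9 states remain.
Initial partition by acceptance: {q0,q2,q3,q4,q5,q7,q9} | {q1,q8}.
Split {q0,q2,q3,q4,q5,q7,q9} by δ(·,0) → {q0,q3,q5,q7,q9} and {q2,q4}.
Split {q0,q3,q5,q7,q9} by δ(·,1) → {q0,q5,q7} and {q3,q9}.
Stable partition: {q0,q5,q7} | {q1,q8} | {q2,q4} | {q3,q9} — 4 equivalence classes.
q2 and q3 end up in different blocks, so they are distinguishable. For instance, the string '0' is accepted from only q2.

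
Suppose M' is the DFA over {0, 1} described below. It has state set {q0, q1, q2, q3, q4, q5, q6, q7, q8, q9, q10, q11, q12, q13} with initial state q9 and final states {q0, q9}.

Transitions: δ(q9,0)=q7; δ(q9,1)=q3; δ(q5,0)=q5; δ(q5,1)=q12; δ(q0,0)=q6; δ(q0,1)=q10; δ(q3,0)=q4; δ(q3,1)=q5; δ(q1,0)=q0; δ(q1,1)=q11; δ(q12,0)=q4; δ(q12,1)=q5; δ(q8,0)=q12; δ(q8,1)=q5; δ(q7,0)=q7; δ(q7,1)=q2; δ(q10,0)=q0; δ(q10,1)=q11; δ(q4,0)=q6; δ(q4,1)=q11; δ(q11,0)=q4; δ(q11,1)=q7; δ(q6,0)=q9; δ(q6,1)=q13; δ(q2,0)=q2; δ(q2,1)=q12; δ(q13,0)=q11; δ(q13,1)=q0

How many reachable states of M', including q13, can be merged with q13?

1

Reachable states from the start: {q0,q2,q3,q4,q5,q6,q7,q9,q10,q11,q12,q13}. Unreachable: {q1,q8} — drop them.
P0 = {q0,q9} | {q2,q3,q4,q5,q6,q7,q10,q11,q12,q13}.
Refine {q2,q3,q4,q5,q6,q7,q10,q11,q12,q13} on symbol 0: members go to different blocks, giving {q2,q3,q4,q5,q7,q11,q12,q13} and {q6,q10}.
Refine {q0,q9} on symbol 0: members go to different blocks, giving {q0} and {q9}.
On input 0, block {q2,q3,q4,q5,q7,q11,q12,q13} splits into {q2,q3,q5,q7,q11,q12,q13} and {q4}.
On input 0, block {q2,q3,q5,q7,q11,q12,q13} splits into {q2,q5,q7,q13} and {q3,q11,q12}.
On input 0, block {q2,q5,q7,q13} splits into {q2,q5,q7} and {q13}.
Split {q2,q5,q7} by δ(·,1) → {q2,q5} and {q7}.
Refine {q6,q10} on symbol 0: members go to different blocks, giving {q6} and {q10}.
Split {q3,q11,q12} by δ(·,1) → {q3,q12} and {q11}.
No further refinement is possible. Final partition (10 blocks): {q0} | {q2,q5} | {q6} | {q9} | {q4} | {q3,q12} | {q13} | {q7} | {q10} | {q11}.
State q13 belongs to the block {q13}, which has 1 states.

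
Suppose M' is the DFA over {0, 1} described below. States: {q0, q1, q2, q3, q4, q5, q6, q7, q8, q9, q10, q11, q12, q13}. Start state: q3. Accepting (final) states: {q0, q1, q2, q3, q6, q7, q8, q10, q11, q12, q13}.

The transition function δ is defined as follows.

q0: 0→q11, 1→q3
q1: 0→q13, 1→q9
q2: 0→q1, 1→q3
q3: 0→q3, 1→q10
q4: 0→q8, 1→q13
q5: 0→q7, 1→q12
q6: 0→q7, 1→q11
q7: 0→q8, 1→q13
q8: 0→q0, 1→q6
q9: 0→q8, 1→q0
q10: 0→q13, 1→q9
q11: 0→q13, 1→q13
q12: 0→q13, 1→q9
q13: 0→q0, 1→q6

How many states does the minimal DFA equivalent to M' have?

First remove the unreachable states {q1,q2,q4,q5,q12}; 9 states remain.
Start with accepting vs non-accepting: {q0,q3,q6,q7,q8,q10,q11,q13} | {q9}.
On input 1, block {q0,q3,q6,q7,q8,q10,q11,q13} splits into {q0,q3,q6,q7,q8,q11,q13} and {q10}.
Split {q0,q3,q6,q7,q8,q11,q13} by δ(·,1) → {q0,q6,q7,q8,q11,q13} and {q3}.
On input 1, block {q0,q6,q7,q8,q11,q13} splits into {q6,q7,q8,q11,q13} and {q0}.
On input 0, block {q6,q7,q8,q11,q13} splits into {q6,q7,q11} and {q8,q13}.
Refine {q6,q7,q11} on symbol 0: members go to different blocks, giving {q7,q11} and {q6}.
The partition is now stable with 7 blocks: {q7,q11} | {q9} | {q10} | {q3} | {q0} | {q8,q13} | {q6}.

7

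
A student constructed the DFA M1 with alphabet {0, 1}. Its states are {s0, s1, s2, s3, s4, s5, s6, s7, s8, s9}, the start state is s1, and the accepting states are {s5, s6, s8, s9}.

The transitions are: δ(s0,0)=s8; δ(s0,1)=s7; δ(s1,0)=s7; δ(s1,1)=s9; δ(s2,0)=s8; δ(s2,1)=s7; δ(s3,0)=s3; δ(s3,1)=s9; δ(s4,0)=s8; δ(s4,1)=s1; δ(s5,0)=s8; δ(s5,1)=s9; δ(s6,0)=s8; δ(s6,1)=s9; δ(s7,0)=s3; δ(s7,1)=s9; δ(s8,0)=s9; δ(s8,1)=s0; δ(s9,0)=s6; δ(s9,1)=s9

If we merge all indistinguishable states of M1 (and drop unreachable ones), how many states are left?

First remove the unreachable states {s2,s4,s5}; 7 states remain.
Start with accepting vs non-accepting: {s6,s8,s9} | {s0,s1,s3,s7}.
On input 1, block {s6,s8,s9} splits into {s6,s9} and {s8}.
Refine {s6,s9} on symbol 0: members go to different blocks, giving {s6} and {s9}.
Refine {s0,s1,s3,s7} on symbol 0: members go to different blocks, giving {s1,s3,s7} and {s0}.
Stable partition: {s6} | {s1,s3,s7} | {s8} | {s9} | {s0} — 5 equivalence classes.

5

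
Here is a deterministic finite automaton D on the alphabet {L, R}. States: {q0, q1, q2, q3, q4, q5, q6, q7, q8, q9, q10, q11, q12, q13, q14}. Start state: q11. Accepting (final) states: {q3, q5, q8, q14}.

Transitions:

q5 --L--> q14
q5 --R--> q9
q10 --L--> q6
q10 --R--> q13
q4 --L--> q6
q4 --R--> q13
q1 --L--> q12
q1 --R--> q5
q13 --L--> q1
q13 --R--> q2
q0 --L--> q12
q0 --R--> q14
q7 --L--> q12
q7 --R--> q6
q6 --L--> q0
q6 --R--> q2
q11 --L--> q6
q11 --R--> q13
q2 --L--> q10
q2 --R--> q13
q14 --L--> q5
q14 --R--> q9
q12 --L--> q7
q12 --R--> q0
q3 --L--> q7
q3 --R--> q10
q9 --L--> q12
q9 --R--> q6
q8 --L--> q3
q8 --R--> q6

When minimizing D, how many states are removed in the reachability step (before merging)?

No path from q11 leads to q3, q4, q8; the other 12 states are all reachable.

3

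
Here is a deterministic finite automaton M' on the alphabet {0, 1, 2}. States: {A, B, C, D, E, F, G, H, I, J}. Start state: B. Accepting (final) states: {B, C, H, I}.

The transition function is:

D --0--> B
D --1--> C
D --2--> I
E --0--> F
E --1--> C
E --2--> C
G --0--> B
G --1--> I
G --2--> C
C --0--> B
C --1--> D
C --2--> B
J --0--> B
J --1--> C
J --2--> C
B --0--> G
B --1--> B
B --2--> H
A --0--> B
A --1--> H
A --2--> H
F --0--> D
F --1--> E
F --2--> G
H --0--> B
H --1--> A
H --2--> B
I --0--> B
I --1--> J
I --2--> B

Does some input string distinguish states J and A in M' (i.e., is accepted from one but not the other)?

No

States {E,F} cannot be reached from the start state, so discard them.
Start with accepting vs non-accepting: {B,C,H,I} | {A,D,G,J}.
Split {B,C,H,I} by δ(·,0) → {C,H,I} and {B}.
Stable partition: {C,H,I} | {A,D,G,J} | {B} — 3 equivalence classes.
J and A lie in the same block of the stable partition, so they are equivalent — no string distinguishes them.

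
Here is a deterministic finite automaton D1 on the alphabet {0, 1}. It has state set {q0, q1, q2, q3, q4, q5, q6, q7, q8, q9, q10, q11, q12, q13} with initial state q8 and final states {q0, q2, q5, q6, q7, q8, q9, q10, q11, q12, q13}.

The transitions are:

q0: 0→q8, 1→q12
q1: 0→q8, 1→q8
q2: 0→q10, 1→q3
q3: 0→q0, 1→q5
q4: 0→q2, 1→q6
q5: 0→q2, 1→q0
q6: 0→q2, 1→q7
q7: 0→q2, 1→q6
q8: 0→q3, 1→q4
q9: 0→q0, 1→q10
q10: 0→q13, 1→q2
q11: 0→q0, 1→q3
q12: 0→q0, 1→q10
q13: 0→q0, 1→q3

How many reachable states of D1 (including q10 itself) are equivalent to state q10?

1

Reachable states from the start: {q0,q2,q3,q4,q5,q6,q7,q8,q10,q12,q13}. Unreachable: {q1,q9,q11} — drop them.
Start with accepting vs non-accepting: {q0,q2,q5,q6,q7,q8,q10,q12,q13} | {q3,q4}.
Refine {q0,q2,q5,q6,q7,q8,q10,q12,q13} on symbol 0: members go to different blocks, giving {q0,q2,q5,q6,q7,q10,q12,q13} and {q8}.
Refine {q0,q2,q5,q6,q7,q10,q12,q13} on symbol 0: members go to different blocks, giving {q2,q5,q6,q7,q10,q12,q13} and {q0}.
Split {q2,q5,q6,q7,q10,q12,q13} by δ(·,0) → {q2,q5,q6,q7,q10} and {q12,q13}.
On input 0, block {q2,q5,q6,q7,q10} splits into {q2,q5,q6,q7} and {q10}.
Refine {q2,q5,q6,q7} on symbol 0: members go to different blocks, giving {q5,q6,q7} and {q2}.
Refine {q5,q6,q7} on symbol 1: members go to different blocks, giving {q6,q7} and {q5}.
Split {q3,q4} by δ(·,0) → {q3} and {q4}.
Refine {q12,q13} on symbol 1: members go to different blocks, giving {q12} and {q13}.
The partition is now stable with 10 blocks: {q6,q7} | {q3} | {q8} | {q0} | {q12} | {q10} | {q2} | {q5} | {q4} | {q13}.
The equivalence class containing q10 is {q10}, of size 1.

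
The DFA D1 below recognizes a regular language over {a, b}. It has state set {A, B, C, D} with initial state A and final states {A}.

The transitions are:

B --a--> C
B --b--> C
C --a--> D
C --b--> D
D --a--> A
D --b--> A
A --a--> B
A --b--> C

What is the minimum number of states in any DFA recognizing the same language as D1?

All states are reachable from the start state.
Initial partition by acceptance: {A} | {B,C,D}.
On input a, block {B,C,D} splits into {B,C} and {D}.
On input a, block {B,C} splits into {B} and {C}.
No further refinement is possible. Final partition (4 blocks): {A} | {B} | {D} | {C}.

4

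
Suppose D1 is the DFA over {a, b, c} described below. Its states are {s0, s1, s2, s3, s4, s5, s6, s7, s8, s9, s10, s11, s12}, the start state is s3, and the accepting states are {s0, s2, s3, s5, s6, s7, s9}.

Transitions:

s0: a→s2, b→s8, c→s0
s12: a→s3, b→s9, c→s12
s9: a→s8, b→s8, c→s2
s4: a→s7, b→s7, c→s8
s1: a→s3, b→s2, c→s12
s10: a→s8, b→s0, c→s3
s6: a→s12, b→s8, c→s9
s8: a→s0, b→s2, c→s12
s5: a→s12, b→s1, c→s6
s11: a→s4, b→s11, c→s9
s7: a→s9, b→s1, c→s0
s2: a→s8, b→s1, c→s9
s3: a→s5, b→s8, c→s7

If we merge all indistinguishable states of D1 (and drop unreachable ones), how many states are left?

3

States {s4,s10,s11} cannot be reached from the start state, so discard them.
P0 = {s0,s2,s3,s5,s6,s7,s9} | {s1,s8,s12}.
On input a, block {s0,s2,s3,s5,s6,s7,s9} splits into {s2,s5,s6,s9} and {s0,s3,s7}.
The partition is now stable with 3 blocks: {s2,s5,s6,s9} | {s1,s8,s12} | {s0,s3,s7}.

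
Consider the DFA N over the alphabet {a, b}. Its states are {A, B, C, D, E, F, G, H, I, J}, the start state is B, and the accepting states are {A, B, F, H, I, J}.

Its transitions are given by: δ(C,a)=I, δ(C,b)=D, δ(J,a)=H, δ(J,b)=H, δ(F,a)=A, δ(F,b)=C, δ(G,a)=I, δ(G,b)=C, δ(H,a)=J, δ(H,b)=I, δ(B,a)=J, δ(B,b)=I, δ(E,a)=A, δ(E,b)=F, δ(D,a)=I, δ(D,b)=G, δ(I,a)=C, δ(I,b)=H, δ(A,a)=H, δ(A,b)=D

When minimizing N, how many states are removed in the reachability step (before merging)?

3

BFS from B reaches {B, C, D, G, H, I, J}; the 3 state(s) A, E, F are never visited.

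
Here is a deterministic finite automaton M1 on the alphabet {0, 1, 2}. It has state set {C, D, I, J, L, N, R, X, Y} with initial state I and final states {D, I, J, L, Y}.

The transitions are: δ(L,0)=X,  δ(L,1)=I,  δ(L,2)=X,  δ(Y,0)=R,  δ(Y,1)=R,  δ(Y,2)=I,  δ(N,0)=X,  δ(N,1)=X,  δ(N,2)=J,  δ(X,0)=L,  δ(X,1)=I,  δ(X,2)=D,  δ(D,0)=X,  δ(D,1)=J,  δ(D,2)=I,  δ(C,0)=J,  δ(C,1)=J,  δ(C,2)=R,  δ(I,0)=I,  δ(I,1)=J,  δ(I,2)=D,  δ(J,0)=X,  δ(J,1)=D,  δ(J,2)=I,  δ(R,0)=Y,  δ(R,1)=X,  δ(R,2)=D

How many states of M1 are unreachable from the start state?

BFS from I reaches {D, I, J, L, X}; the 4 state(s) C, N, R, Y are never visited.

4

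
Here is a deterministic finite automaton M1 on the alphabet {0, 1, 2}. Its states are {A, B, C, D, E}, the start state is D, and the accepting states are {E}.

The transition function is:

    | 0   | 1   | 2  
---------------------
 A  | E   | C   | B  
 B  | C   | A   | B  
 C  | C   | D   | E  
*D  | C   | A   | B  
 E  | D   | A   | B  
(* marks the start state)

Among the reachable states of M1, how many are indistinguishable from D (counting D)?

2

All states are reachable from the start state.
Initial partition by acceptance: {E} | {A,B,C,D}.
Split {A,B,C,D} by δ(·,0) → {B,C,D} and {A}.
Refine {B,C,D} on symbol 1: members go to different blocks, giving {B,D} and {C}.
The partition is now stable with 4 blocks: {E} | {B,D} | {A} | {C}.
The equivalence class containing D is {B,D}, of size 2.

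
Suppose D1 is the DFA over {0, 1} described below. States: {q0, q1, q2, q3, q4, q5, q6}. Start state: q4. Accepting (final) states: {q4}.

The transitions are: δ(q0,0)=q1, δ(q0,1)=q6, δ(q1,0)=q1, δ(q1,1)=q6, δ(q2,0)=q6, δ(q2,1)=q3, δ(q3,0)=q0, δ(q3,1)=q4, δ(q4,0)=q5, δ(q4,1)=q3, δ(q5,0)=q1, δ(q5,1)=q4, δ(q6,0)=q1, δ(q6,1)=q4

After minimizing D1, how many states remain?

3

Reachable states from the start: {q0,q1,q3,q4,q5,q6}. Unreachable: {q2} — drop them.
Initial partition by acceptance: {q4} | {q0,q1,q3,q5,q6}.
Refine {q0,q1,q3,q5,q6} on symbol 1: members go to different blocks, giving {q3,q5,q6} and {q0,q1}.
No further refinement is possible. Final partition (3 blocks): {q4} | {q3,q5,q6} | {q0,q1}.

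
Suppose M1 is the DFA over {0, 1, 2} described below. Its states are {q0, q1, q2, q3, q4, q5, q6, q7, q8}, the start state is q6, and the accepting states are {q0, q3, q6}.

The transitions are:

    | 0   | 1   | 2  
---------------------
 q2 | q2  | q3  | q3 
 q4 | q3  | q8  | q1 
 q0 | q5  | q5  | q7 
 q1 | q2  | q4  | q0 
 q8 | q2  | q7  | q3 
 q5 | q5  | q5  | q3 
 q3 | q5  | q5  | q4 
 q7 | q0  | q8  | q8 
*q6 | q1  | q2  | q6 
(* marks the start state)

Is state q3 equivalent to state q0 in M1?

Yes

P0 = {q0,q3,q6} | {q1,q2,q4,q5,q7,q8}.
Split {q0,q3,q6} by δ(·,2) → {q0,q3} and {q6}.
On input 0, block {q1,q2,q4,q5,q7,q8} splits into {q1,q2,q5,q8} and {q4,q7}.
On input 1, block {q1,q2,q5,q8} splits into {q1,q8} and {q2} and {q5}.
The partition is now stable with 6 blocks: {q0,q3} | {q1,q8} | {q6} | {q4,q7} | {q2} | {q5}.
q3 and q0 lie in the same block of the stable partition, so they are equivalent — no string distinguishes them.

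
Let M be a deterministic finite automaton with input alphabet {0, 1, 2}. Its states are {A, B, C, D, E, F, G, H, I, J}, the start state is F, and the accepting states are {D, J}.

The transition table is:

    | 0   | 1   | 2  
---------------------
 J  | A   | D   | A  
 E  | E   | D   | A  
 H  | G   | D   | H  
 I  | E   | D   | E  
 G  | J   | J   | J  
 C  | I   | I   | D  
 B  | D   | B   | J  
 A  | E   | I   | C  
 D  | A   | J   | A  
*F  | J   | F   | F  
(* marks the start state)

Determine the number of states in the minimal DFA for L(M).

First remove the unreachable states {B,G,H}; 7 states remain.
Start with accepting vs non-accepting: {D,J} | {A,C,E,F,I}.
Split {A,C,E,F,I} by δ(·,0) → {A,C,E,I} and {F}.
Refine {A,C,E,I} on symbol 1: members go to different blocks, giving {A,C} and {E,I}.
Refine {A,C} on symbol 2: members go to different blocks, giving {A} and {C}.
Split {E,I} by δ(·,2) → {E} and {I}.
Stable partition: {D,J} | {A} | {F} | {E} | {C} | {I} — 6 equivalence classes.

6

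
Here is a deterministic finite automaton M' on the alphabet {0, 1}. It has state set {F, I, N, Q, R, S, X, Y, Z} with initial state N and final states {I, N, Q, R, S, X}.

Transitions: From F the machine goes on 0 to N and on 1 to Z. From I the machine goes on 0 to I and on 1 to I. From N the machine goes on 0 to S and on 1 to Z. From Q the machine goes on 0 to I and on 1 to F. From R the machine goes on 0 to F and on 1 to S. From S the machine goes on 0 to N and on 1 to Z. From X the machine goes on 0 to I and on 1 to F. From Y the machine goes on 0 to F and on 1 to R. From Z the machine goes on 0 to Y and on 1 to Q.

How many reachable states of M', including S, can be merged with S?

Reachable states from the start: {F,I,N,Q,R,S,Y,Z}. Unreachable: {X} — drop them.
Start with accepting vs non-accepting: {I,N,Q,R,S} | {F,Y,Z}.
On input 0, block {I,N,Q,R,S} splits into {I,N,Q,S} and {R}.
Refine {I,N,Q,S} on symbol 1: members go to different blocks, giving {N,Q,S} and {I}.
Refine {N,Q,S} on symbol 0: members go to different blocks, giving {N,S} and {Q}.
Split {F,Y,Z} by δ(·,0) → {Y,Z} and {F}.
On input 0, block {Y,Z} splits into {Y} and {Z}.
No further refinement is possible. Final partition (7 blocks): {N,S} | {Y} | {R} | {I} | {Q} | {F} | {Z}.
State S belongs to the block {N,S}, which has 2 states.

2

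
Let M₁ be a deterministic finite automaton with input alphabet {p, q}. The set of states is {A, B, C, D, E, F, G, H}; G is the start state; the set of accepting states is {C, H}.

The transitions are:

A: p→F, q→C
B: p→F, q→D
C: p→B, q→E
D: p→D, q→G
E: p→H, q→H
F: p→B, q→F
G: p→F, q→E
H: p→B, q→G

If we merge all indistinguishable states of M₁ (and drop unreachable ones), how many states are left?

6

Reachable states from the start: {B,D,E,F,G,H}. Unreachable: {A,C} — drop them.
Start with accepting vs non-accepting: {H} | {B,D,E,F,G}.
Split {B,D,E,F,G} by δ(·,p) → {B,D,F,G} and {E}.
On input q, block {B,D,F,G} splits into {B,D,F} and {G}.
Refine {B,D,F} on symbol q: members go to different blocks, giving {B,F} and {D}.
On input q, block {B,F} splits into {B} and {F}.
No further refinement is possible. Final partition (6 blocks): {H} | {B} | {E} | {G} | {D} | {F}.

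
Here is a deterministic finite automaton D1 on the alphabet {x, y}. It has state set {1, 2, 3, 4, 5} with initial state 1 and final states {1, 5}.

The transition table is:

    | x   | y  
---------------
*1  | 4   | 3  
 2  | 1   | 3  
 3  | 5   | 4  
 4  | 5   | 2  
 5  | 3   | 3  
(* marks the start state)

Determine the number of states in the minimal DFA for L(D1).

Every state is reachable, so we keep all 5.
Start with accepting vs non-accepting: {1,5} | {2,3,4}.
The partition is now stable with 2 blocks: {1,5} | {2,3,4}.

2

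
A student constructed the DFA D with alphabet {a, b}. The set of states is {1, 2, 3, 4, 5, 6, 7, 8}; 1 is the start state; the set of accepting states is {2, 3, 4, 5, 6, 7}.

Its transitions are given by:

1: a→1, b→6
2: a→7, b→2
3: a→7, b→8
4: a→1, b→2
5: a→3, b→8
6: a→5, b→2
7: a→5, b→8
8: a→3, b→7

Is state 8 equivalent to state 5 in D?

First remove the unreachable states {4}; 7 states remain.
Start with accepting vs non-accepting: {2,3,5,6,7} | {1,8}.
Refine {2,3,5,6,7} on symbol b: members go to different blocks, giving {3,5,7} and {2,6}.
On input a, block {1,8} splits into {1} and {8}.
Stable partition: {3,5,7} | {1} | {2,6} | {8} — 4 equivalence classes.
8 and 5 end up in different blocks, so they are distinguishable. For instance, the string 'ε' is accepted from only 5.

No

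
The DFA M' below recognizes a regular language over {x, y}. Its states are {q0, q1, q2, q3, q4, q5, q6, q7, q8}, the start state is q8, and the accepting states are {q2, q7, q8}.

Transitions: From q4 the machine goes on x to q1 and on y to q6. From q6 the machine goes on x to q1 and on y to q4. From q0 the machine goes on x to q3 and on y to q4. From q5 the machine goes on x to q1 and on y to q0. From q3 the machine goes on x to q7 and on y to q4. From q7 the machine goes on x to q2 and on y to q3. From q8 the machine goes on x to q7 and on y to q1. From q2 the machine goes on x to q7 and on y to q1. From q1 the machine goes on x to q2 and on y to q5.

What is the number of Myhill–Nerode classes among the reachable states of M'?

All states are reachable from the start state.
P0 = {q2,q7,q8} | {q0,q1,q3,q4,q5,q6}.
On input x, block {q0,q1,q3,q4,q5,q6} splits into {q0,q4,q5,q6} and {q1,q3}.
Stable partition: {q2,q7,q8} | {q0,q4,q5,q6} | {q1,q3} — 3 equivalence classes.

3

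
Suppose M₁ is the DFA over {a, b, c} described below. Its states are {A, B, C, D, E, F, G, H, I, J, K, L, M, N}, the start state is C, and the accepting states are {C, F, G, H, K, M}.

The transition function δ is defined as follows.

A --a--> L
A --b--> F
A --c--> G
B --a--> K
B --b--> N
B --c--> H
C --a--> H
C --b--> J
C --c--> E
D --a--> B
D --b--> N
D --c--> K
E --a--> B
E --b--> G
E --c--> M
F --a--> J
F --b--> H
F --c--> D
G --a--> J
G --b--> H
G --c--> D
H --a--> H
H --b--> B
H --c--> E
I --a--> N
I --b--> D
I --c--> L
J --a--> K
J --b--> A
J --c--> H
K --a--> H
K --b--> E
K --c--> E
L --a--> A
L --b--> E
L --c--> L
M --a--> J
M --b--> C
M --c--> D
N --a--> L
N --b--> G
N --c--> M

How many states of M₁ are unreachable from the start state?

1

No path from C leads to I; the other 13 states are all reachable.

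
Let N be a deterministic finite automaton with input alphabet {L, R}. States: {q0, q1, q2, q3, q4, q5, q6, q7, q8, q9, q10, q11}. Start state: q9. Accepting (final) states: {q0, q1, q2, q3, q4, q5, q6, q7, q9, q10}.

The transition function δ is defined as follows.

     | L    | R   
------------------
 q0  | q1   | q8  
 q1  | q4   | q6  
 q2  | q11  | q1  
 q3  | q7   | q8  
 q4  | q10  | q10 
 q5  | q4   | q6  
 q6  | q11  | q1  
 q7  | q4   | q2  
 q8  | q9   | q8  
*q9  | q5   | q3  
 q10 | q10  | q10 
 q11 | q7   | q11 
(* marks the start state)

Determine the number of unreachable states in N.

1

Starting at q9 and following transitions, the reachable set is {q1, q2, q3, q4, q5, q6, q7, q8, q9, q10, q11}. That leaves q0 unreachable — 1 in total.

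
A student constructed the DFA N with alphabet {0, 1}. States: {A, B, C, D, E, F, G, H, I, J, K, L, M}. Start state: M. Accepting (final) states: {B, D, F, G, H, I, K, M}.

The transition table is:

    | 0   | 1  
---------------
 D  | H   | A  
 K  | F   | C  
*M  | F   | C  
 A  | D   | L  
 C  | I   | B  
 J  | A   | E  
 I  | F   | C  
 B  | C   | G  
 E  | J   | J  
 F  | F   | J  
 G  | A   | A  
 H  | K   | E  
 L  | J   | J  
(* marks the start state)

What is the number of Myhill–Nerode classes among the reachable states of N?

10

Every state is reachable, so we keep all 13.
P0 = {B,D,F,G,H,I,K,M} | {A,C,E,J,L}.
Refine {B,D,F,G,H,I,K,M} on symbol 0: members go to different blocks, giving {D,F,H,I,K,M} and {B,G}.
On input 0, block {A,C,E,J,L} splits into {E,J,L} and {A,C}.
On input 1, block {D,F,H,I,K,M} splits into {D,I,K,M} and {F,H}.
On input 0, block {E,J,L} splits into {E,L} and {J}.
Split {B,G} by δ(·,1) → {B} and {G}.
Refine {A,C} on symbol 1: members go to different blocks, giving {A} and {C}.
On input 1, block {D,I,K,M} splits into {I,K,M} and {D}.
Split {F,H} by δ(·,0) → {F} and {H}.
The partition is now stable with 10 blocks: {I,K,M} | {E,L} | {B} | {A} | {F} | {J} | {G} | {C} | {D} | {H}.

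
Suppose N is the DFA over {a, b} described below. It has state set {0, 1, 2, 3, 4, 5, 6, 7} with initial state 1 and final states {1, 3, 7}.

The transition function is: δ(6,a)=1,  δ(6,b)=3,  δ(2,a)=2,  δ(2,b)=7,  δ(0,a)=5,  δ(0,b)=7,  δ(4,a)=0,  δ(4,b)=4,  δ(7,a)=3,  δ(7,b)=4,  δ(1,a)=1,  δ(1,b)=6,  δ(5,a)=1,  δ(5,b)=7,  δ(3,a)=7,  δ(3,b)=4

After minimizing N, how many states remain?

States {2} cannot be reached from the start state, so discard them.
Start with accepting vs non-accepting: {1,3,7} | {0,4,5,6}.
Split {0,4,5,6} by δ(·,a) → {0,4} and {5,6}.
Refine {1,3,7} on symbol b: members go to different blocks, giving {3,7} and {1}.
Split {0,4} by δ(·,a) → {0} and {4}.
Stable partition: {3,7} | {0} | {5,6} | {1} | {4} — 5 equivalence classes.

5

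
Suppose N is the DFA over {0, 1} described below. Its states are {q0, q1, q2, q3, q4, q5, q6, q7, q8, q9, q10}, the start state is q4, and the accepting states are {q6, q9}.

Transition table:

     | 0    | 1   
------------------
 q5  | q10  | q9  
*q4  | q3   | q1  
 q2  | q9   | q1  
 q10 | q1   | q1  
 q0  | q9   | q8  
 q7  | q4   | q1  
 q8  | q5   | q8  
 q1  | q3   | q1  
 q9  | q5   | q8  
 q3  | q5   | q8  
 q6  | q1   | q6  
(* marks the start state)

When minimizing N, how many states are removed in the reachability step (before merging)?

Starting at q4 and following transitions, the reachable set is {q1, q3, q4, q5, q8, q9, q10}. That leaves q0, q2, q6, q7 unreachable — 4 in total.

4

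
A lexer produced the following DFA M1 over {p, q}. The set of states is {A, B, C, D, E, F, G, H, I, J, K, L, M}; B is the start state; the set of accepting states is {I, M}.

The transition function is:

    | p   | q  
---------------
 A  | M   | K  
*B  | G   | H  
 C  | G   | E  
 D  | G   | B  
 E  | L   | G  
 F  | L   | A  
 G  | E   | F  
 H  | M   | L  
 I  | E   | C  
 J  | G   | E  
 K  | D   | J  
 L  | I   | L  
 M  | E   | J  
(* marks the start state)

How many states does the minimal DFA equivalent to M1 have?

Every state is reachable, so we keep all 13.
Start with accepting vs non-accepting: {I,M} | {A,B,C,D,E,F,G,H,J,K,L}.
Split {A,B,C,D,E,F,G,H,J,K,L} by δ(·,p) → {B,C,D,E,F,G,J,K} and {A,H,L}.
Refine {B,C,D,E,F,G,J,K} on symbol p: members go to different blocks, giving {B,C,D,G,J,K} and {E,F}.
Refine {B,C,D,G,J,K} on symbol p: members go to different blocks, giving {B,C,D,J,K} and {G}.
Refine {B,C,D,J,K} on symbol p: members go to different blocks, giving {B,C,D,J} and {K}.
On input q, block {B,C,D,J} splits into {C,J} and {B} and {D}.
Split {A,H,L} by δ(·,q) → {H,L} and {A}.
Refine {E,F} on symbol q: members go to different blocks, giving {E} and {F}.
Stable partition: {I,M} | {C,J} | {H,L} | {E} | {G} | {K} | {B} | {D} | {A} | {F} — 10 equivalence classes.

10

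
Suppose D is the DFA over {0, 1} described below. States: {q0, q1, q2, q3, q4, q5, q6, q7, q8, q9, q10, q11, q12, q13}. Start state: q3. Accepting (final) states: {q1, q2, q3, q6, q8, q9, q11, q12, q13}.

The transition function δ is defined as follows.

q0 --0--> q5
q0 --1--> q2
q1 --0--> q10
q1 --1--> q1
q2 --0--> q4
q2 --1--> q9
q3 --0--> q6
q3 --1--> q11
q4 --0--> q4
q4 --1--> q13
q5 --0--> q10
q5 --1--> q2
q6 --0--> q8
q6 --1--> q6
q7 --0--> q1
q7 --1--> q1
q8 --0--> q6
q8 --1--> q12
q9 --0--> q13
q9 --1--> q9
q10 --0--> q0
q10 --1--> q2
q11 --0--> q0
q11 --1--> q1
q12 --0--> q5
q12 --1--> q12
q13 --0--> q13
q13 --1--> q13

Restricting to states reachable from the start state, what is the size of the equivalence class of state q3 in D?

2

First remove the unreachable states {q7}; 13 states remain.
Initial partition by acceptance: {q1,q2,q3,q6,q8,q9,q11,q12,q13} | {q0,q4,q5,q10}.
Split {q1,q2,q3,q6,q8,q9,q11,q12,q13} by δ(·,0) → {q3,q6,q8,q9,q13} and {q1,q2,q11,q12}.
On input 1, block {q3,q6,q8,q9,q13} splits into {q6,q9,q13} and {q3,q8}.
Split {q6,q9,q13} by δ(·,0) → {q9,q13} and {q6}.
Split {q0,q4,q5,q10} by δ(·,1) → {q0,q5,q10} and {q4}.
Refine {q1,q2,q11,q12} on symbol 0: members go to different blocks, giving {q1,q11,q12} and {q2}.
No further refinement is possible. Final partition (7 blocks): {q9,q13} | {q0,q5,q10} | {q1,q11,q12} | {q3,q8} | {q6} | {q4} | {q2}.
The equivalence class containing q3 is {q3,q8}, of size 2.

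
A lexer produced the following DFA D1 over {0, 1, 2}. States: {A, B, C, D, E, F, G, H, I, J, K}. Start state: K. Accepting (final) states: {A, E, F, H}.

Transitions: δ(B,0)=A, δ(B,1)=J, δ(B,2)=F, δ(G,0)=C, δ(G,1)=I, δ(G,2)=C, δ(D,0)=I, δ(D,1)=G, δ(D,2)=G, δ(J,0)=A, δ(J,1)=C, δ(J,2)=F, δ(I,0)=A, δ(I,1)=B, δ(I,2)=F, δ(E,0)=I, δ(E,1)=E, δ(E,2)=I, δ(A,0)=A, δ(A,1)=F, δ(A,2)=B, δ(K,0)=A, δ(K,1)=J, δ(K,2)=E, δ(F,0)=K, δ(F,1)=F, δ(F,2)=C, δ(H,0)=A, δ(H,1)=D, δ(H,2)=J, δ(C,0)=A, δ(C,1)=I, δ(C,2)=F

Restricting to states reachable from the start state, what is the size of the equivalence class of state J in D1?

Reachable states from the start: {A,B,C,E,F,I,J,K}. Unreachable: {D,G,H} — drop them.
P0 = {A,E,F} | {B,C,I,J,K}.
Refine {A,E,F} on symbol 0: members go to different blocks, giving {E,F} and {A}.
No further refinement is possible. Final partition (3 blocks): {E,F} | {B,C,I,J,K} | {A}.
The equivalence class containing J is {B,C,I,J,K}, of size 5.

5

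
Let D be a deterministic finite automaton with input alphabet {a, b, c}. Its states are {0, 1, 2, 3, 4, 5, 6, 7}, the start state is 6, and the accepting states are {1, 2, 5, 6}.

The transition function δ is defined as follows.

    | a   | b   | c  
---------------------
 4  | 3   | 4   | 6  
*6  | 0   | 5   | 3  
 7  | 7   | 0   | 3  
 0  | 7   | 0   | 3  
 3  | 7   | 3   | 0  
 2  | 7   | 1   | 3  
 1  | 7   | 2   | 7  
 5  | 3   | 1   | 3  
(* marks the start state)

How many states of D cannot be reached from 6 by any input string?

Starting at 6 and following transitions, the reachable set is {0, 1, 2, 3, 5, 6, 7}. That leaves 4 unreachable — 1 in total.

1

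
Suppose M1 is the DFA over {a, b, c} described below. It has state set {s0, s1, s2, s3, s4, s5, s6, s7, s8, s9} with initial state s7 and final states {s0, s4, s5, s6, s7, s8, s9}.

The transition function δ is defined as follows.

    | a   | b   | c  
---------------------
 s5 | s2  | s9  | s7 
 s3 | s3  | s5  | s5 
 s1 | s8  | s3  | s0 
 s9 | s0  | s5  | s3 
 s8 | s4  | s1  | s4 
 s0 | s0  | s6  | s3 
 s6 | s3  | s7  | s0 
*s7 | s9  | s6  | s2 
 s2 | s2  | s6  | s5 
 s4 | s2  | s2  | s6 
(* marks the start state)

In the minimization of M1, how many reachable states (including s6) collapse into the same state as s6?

States {s1,s4,s8} cannot be reached from the start state, so discard them.
P0 = {s0,s5,s6,s7,s9} | {s2,s3}.
Refine {s0,s5,s6,s7,s9} on symbol a: members go to different blocks, giving {s0,s7,s9} and {s5,s6}.
No further refinement is possible. Final partition (3 blocks): {s0,s7,s9} | {s2,s3} | {s5,s6}.
State s6 belongs to the block {s5,s6}, which has 2 states.

2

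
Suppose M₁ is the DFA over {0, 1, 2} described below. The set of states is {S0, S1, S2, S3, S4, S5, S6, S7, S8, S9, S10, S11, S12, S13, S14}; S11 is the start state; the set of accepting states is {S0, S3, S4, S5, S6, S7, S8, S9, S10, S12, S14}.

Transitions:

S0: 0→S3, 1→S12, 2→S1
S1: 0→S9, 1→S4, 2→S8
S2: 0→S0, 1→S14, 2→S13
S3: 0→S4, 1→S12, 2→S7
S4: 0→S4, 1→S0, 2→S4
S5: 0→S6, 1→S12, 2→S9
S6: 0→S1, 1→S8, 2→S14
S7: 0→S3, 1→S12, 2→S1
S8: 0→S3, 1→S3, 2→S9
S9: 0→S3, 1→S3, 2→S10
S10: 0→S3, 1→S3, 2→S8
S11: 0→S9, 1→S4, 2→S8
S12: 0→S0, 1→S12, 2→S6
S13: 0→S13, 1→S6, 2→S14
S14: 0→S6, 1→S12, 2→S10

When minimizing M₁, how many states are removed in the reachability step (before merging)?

3

BFS from S11 reaches {S0, S1, S3, S4, S6, S7, S8, S9, S10, S11, S12, S14}; the 3 state(s) S2, S5, S13 are never visited.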